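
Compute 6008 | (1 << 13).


6008 | (1 << 13) = 6008 | 8192 = 14200

14200


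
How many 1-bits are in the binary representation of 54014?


0b1101001011111110 has 11 set bits

11


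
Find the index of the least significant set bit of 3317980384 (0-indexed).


0b11000101110001000101110011100000. Lowest set bit at position 5

5


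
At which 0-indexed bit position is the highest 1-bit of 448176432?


0b11010101101101010000100110000. Highest set bit at position 28

28


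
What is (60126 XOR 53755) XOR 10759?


Step 1: 60126 ^ 53755 = 15141
Step 2: 15141 ^ 10759 = 4386

4386


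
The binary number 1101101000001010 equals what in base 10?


1101101000001010 in decimal = 55818

55818


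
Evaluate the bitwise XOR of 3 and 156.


0b11 ^ 0b10011100 = 0b10011111 = 159

159


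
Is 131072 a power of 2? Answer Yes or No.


0b100000000000000000. Only one bit set => Yes

Yes


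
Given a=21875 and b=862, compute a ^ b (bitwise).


21875 ^ 862 = 22061

22061


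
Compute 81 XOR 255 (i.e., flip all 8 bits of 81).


81 ^ 255 = 174

174


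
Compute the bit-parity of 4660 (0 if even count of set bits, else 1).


0b1001000110100 has 5 ones => parity 1

1


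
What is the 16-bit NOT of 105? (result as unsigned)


~0b1101001 = 0b1111111110010110 = 65430 (16-bit unsigned)

65430


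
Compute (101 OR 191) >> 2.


Step 1: 101 | 191 = 255
Step 2: 255 >> 2 = 63

63


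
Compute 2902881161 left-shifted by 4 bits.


0b10101101000001100111001110001001 << 4 = 0b101011010000011001110011100010010000 = 46446098576

46446098576


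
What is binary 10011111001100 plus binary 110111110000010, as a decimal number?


10011111001100 + 110111110000010 = 1001011101001110 = 38734

38734


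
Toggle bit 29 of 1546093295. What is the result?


1546093295 ^ (1 << 29) = 1546093295 ^ 536870912 = 2082964207

2082964207


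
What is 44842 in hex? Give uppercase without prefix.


44842 = AF2A hex

AF2A


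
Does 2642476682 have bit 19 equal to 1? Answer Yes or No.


0b10011101100000001111111010001010, bit 19 = 0. No

No


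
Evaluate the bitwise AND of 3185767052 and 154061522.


0b10111101111000101111001010001100 & 0b1001001011101100101011010010 = 0b1001001000101100001010000000 = 153272960

153272960


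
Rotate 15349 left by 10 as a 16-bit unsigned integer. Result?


Rotate 0b11101111110101 left by 10 (16-bit) = 0b1101010011101111 = 54511

54511


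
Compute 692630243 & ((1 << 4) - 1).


692630243 & 15 = 3

3


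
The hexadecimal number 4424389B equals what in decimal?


4424389B hex = 1143224475 decimal

1143224475


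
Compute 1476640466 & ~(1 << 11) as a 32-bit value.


1476640466 & ~(1 << 11) = 1476638418

1476638418


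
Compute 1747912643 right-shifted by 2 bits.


0b1101000001011110000011111000011 >> 2 = 0b11010000010111100000111110000 = 436978160

436978160


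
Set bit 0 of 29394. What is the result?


29394 | (1 << 0) = 29394 | 1 = 29395

29395


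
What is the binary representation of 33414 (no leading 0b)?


33414 = 1000001010000110 in binary

1000001010000110


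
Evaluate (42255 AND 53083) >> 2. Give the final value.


Step 1: 42255 & 53083 = 34059
Step 2: 34059 >> 2 = 8514

8514


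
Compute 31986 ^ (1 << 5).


31986 ^ (1 << 5) = 31986 ^ 32 = 31954

31954


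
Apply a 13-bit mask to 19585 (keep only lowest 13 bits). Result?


19585 & 8191 = 3201

3201


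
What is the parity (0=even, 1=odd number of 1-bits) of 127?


0b1111111 has 7 ones => parity 1

1


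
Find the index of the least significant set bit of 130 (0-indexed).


0b10000010. Lowest set bit at position 1

1


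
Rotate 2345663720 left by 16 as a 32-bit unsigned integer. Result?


Rotate 0b10001011110011111111110011101000 left by 16 (32-bit) = 0b11111100111010001000101111001111 = 4243098575

4243098575


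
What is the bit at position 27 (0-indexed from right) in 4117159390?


0b11110101011001101101110111011110, position 27 = 0

0


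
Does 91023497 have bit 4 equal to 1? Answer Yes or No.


0b101011011001110100010001001, bit 4 = 0. No

No


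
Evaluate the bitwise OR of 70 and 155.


0b1000110 | 0b10011011 = 0b11011111 = 223

223


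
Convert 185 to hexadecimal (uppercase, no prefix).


185 = B9 hex

B9


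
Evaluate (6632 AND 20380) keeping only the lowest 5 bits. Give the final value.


Step 1: 6632 & 20380 = 2440
Step 2: 2440 & 31 = 8

8


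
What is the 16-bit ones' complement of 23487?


23487 ^ 65535 = 42048

42048


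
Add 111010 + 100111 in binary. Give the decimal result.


111010 + 100111 = 1100001 = 97

97


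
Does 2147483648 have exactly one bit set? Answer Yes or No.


0b10000000000000000000000000000000. Only one bit set => Yes

Yes


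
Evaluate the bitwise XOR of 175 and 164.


0b10101111 ^ 0b10100100 = 0b1011 = 11

11


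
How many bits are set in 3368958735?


0b11001000110011100011101100001111 has 17 set bits

17


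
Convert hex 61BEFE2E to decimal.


61BEFE2E hex = 1639906862 decimal

1639906862


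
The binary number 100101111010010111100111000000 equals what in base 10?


100101111010010111100111000000 in decimal = 636058048

636058048


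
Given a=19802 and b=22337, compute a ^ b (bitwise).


19802 ^ 22337 = 6683

6683


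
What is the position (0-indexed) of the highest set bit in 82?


0b1010010. Highest set bit at position 6

6


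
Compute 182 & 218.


0b10110110 & 0b11011010 = 0b10010010 = 146

146


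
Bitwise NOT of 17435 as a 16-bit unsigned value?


~0b100010000011011 = 0b1011101111100100 = 48100 (16-bit unsigned)

48100


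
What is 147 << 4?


0b10010011 << 4 = 0b100100110000 = 2352

2352


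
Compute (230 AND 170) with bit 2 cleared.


Step 1: 230 & 170 = 162
Step 2: 162 & ~(1 << 2) = 162

162


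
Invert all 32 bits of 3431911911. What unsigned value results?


3431911911 ^ 4294967295 = 863055384

863055384


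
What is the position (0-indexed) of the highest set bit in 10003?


0b10011100010011. Highest set bit at position 13

13


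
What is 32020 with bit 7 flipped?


32020 ^ (1 << 7) = 32020 ^ 128 = 32148

32148


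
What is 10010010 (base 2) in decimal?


10010010 in decimal = 146

146


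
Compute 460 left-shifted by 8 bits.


0b111001100 << 8 = 0b11100110000000000 = 117760

117760


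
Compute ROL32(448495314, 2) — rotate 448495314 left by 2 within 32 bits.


Rotate 0b11010101110110111111011010010 left by 2 (32-bit) = 0b1101010111011011111101101001000 = 1793981256

1793981256


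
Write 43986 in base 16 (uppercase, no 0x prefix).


43986 = ABD2 hex

ABD2


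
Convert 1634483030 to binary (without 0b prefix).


1634483030 = 1100001011011000011101101010110 in binary

1100001011011000011101101010110


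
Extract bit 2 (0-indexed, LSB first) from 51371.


0b1100100010101011, position 2 = 0

0


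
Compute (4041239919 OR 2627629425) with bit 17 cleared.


Step 1: 4041239919 | 2627629425 = 4244536703
Step 2: 4244536703 & ~(1 << 17) = 4244405631

4244405631


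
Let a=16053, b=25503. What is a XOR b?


16053 ^ 25503 = 23850

23850


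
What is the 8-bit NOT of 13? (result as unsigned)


~0b1101 = 0b11110010 = 242 (8-bit unsigned)

242


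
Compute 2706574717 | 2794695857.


0b10100001010100110000110101111101 | 0b10100110100100111010110010110001 = 0b10100111110100111010110111111101 = 2815667709

2815667709


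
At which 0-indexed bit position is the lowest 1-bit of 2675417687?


0b10011111011101111010001001010111. Lowest set bit at position 0

0


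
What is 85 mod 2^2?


85 & 3 = 1

1


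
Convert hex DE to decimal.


DE hex = 222 decimal

222


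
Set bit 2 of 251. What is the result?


251 | (1 << 2) = 251 | 4 = 255

255


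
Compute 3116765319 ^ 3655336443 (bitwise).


0b10111001110001100001000010000111 ^ 0b11011001111000000000000111111011 = 0b1100000001001100001000101111100 = 1613107580

1613107580


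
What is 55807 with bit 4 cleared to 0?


55807 & ~(1 << 4) = 55791

55791


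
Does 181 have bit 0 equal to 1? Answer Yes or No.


0b10110101, bit 0 = 1. Yes

Yes


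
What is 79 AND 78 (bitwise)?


0b1001111 & 0b1001110 = 0b1001110 = 78

78


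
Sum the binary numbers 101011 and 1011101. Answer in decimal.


101011 + 1011101 = 10001000 = 136

136


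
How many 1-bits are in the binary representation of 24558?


0b101111111101110 has 12 set bits

12


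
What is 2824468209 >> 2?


0b10101000010110011111011011110001 >> 2 = 0b101010000101100111110110111100 = 706117052

706117052


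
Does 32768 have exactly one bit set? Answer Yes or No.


0b1000000000000000. Only one bit set => Yes

Yes


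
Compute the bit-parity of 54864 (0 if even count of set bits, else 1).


0b1101011001010000 has 7 ones => parity 1

1


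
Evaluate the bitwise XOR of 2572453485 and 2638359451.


0b10011001010101001000011001101101 ^ 0b10011101010000100010101110011011 = 0b100000101101010110111110110 = 68595190

68595190


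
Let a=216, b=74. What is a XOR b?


216 ^ 74 = 146

146


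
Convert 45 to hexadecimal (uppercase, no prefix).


45 = 2D hex

2D


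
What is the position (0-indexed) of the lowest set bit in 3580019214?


0b11010101011000101100001000001110. Lowest set bit at position 1

1


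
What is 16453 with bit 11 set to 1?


16453 | (1 << 11) = 16453 | 2048 = 18501

18501


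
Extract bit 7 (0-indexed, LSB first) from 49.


0b110001, position 7 = 0

0


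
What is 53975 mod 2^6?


53975 & 63 = 23

23


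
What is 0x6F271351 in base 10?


6F271351 hex = 1864831825 decimal

1864831825


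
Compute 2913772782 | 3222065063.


0b10101101101011001010010011101110 | 0b11000000000011001100111110100111 = 0b11101101101011001110111111101111 = 3987533807

3987533807


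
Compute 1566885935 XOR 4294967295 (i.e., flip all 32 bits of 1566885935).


1566885935 ^ 4294967295 = 2728081360

2728081360


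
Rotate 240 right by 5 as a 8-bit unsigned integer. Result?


Rotate 0b11110000 right by 5 (8-bit) = 0b10000111 = 135

135


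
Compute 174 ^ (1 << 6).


174 ^ (1 << 6) = 174 ^ 64 = 238

238


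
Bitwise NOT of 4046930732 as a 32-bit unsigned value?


~0b11110001001101110100001100101100 = 0b1110110010001011110011010011 = 248036563 (32-bit unsigned)

248036563


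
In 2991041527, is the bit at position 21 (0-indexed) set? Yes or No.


0b10110010010001111010101111110111, bit 21 = 0. No

No


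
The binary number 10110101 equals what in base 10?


10110101 in decimal = 181

181


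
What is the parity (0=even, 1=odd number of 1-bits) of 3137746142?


0b10111011000001100011010011011110 has 17 ones => parity 1

1


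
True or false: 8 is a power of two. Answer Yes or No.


0b1000. Only one bit set => Yes

Yes


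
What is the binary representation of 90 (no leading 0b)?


90 = 1011010 in binary

1011010


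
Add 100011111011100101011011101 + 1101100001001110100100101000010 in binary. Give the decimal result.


100011111011100101011011101 + 1101100001001110100100101000010 = 1110000101001010001010000011111 = 1889866783

1889866783


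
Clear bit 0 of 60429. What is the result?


60429 & ~(1 << 0) = 60428

60428


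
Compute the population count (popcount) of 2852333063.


0b10101010000000110010011000000111 has 12 set bits

12


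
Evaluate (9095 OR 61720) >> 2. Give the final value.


Step 1: 9095 | 61720 = 62367
Step 2: 62367 >> 2 = 15591

15591


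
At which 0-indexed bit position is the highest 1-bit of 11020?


0b10101100001100. Highest set bit at position 13

13


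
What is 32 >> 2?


0b100000 >> 2 = 0b1000 = 8

8


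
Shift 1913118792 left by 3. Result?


0b1110010000001111110000001001000 << 3 = 0b1110010000001111110000001001000000 = 15304950336

15304950336


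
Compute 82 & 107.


0b1010010 & 0b1101011 = 0b1000010 = 66

66


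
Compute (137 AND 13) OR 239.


Step 1: 137 & 13 = 9
Step 2: 9 | 239 = 239

239


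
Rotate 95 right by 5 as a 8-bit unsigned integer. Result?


Rotate 0b1011111 right by 5 (8-bit) = 0b11111010 = 250

250


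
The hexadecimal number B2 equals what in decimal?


B2 hex = 178 decimal

178


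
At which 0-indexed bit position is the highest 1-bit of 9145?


0b10001110111001. Highest set bit at position 13

13


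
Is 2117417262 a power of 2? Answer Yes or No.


0b1111110001101010011100100101110. Multiple bits set => No

No


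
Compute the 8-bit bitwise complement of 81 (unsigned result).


~0b1010001 = 0b10101110 = 174 (8-bit unsigned)

174


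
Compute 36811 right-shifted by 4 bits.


0b1000111111001011 >> 4 = 0b100011111100 = 2300

2300


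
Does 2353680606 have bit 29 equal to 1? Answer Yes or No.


0b10001100010010100101000011011110, bit 29 = 0. No

No


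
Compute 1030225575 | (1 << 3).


1030225575 | (1 << 3) = 1030225575 | 8 = 1030225583

1030225583


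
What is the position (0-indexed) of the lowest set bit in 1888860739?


0b1110000100101011011101001000011. Lowest set bit at position 0

0


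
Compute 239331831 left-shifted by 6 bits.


0b1110010000111110100111110111 << 6 = 0b1110010000111110100111110111000000 = 15317237184

15317237184


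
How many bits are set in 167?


0b10100111 has 5 set bits

5


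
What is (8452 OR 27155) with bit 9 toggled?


Step 1: 8452 | 27155 = 27415
Step 2: 27415 ^ (1 << 9) = 27415 ^ 512 = 26903

26903


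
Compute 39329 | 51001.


0b1001100110100001 | 0b1100011100111001 = 0b1101111110111001 = 57273

57273


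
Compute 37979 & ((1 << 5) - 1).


37979 & 31 = 27

27


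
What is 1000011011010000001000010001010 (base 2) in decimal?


1000011011010000001000010001010 in decimal = 1130893450

1130893450


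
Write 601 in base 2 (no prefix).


601 = 1001011001 in binary

1001011001


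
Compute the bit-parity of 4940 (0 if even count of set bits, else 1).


0b1001101001100 has 6 ones => parity 0

0


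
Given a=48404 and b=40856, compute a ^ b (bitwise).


48404 ^ 40856 = 8844

8844


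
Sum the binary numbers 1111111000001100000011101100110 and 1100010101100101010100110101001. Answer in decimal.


1111111000001100000011101100110 + 1100010101100101010100110101001 = 11100001101110001011000100001111 = 3786977551

3786977551


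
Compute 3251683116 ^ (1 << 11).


3251683116 ^ (1 << 11) = 3251683116 ^ 2048 = 3251681068

3251681068


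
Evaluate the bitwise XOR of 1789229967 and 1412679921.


0b1101010101001010111101110001111 ^ 0b1010100001100111100100011110001 = 0b111110100101101011001101111110 = 1050063742

1050063742


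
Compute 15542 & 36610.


0b11110010110110 & 0b1000111100000010 = 0b110000000010 = 3074

3074


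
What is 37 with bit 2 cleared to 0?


37 & ~(1 << 2) = 33

33


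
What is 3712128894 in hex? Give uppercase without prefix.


3712128894 = DD42977E hex

DD42977E


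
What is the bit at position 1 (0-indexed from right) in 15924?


0b11111000110100, position 1 = 0

0


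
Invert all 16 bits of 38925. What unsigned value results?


38925 ^ 65535 = 26610

26610


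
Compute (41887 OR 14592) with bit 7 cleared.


Step 1: 41887 | 14592 = 48031
Step 2: 48031 & ~(1 << 7) = 47903

47903


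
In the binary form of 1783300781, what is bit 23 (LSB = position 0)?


0b1101010010010110000001010101101, position 23 = 0

0


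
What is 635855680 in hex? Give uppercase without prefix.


635855680 = 25E66340 hex

25E66340


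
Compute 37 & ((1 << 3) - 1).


37 & 7 = 5

5


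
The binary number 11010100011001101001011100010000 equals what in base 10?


11010100011001101001011100010000 in decimal = 3563493136

3563493136


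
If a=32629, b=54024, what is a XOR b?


32629 ^ 54024 = 44157

44157


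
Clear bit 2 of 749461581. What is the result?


749461581 & ~(1 << 2) = 749461577

749461577


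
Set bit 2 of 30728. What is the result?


30728 | (1 << 2) = 30728 | 4 = 30732

30732


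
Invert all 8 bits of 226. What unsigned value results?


226 ^ 255 = 29

29


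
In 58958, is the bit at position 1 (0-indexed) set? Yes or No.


0b1110011001001110, bit 1 = 1. Yes

Yes


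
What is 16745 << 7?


0b100000101101001 << 7 = 0b1000001011010010000000 = 2143360

2143360


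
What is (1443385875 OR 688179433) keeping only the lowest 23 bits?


Step 1: 1443385875 | 688179433 = 2131548923
Step 2: 2131548923 & 8388607 = 842491

842491


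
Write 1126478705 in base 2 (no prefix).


1126478705 = 1000011001001001011001101110001 in binary

1000011001001001011001101110001


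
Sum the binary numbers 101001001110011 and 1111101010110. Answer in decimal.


101001001110011 + 1111101010110 = 111000111001001 = 29129

29129


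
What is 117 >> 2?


0b1110101 >> 2 = 0b11101 = 29

29


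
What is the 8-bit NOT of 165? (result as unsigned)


~0b10100101 = 0b1011010 = 90 (8-bit unsigned)

90


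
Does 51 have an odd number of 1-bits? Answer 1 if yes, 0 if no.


0b110011 has 4 ones => parity 0

0


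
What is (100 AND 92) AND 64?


Step 1: 100 & 92 = 68
Step 2: 68 & 64 = 64

64


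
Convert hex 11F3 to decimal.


11F3 hex = 4595 decimal

4595


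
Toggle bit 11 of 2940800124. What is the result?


2940800124 ^ (1 << 11) = 2940800124 ^ 2048 = 2940798076

2940798076


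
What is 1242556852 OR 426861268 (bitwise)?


0b1001010000011111110100110110100 | 0b11001011100010110001011010100 = 0b1011011011111111110101111110100 = 1535110132

1535110132


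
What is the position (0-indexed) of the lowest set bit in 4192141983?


0b11111001110111110000001010011111. Lowest set bit at position 0

0


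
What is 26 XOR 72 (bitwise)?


0b11010 ^ 0b1001000 = 0b1010010 = 82

82


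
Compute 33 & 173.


0b100001 & 0b10101101 = 0b100001 = 33

33


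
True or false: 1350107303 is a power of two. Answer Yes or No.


0b1010000011110010000000010100111. Multiple bits set => No

No


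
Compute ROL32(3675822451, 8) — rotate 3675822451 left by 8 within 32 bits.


Rotate 0b11011011000110001001100101110011 left by 8 (32-bit) = 0b11000100110010111001111011011 = 412709851

412709851


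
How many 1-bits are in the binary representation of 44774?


0b1010111011100110 has 10 set bits

10


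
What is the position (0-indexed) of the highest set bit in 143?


0b10001111. Highest set bit at position 7

7


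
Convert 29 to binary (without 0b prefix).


29 = 11101 in binary

11101


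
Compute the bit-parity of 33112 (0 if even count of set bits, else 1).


0b1000000101011000 has 5 ones => parity 1

1


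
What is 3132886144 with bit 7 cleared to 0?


3132886144 & ~(1 << 7) = 3132886016

3132886016


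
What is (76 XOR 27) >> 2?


Step 1: 76 ^ 27 = 87
Step 2: 87 >> 2 = 21

21


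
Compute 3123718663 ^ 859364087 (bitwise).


0b10111010001100000010101000000111 ^ 0b110011001110001101101011110111 = 0b10001001000010001111000011110000 = 2299064560

2299064560


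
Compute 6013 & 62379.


0b1011101111101 & 0b1111001110101011 = 0b1001100101001 = 4905

4905


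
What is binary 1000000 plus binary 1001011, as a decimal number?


1000000 + 1001011 = 10001011 = 139

139


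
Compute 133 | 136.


0b10000101 | 0b10001000 = 0b10001101 = 141

141


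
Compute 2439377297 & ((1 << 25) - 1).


2439377297 & 33554431 = 23458193

23458193


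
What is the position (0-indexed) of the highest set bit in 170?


0b10101010. Highest set bit at position 7

7


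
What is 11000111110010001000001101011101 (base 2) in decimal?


11000111110010001000001101011101 in decimal = 3351806813

3351806813


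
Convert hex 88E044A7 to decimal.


88E044A7 hex = 2296399015 decimal

2296399015


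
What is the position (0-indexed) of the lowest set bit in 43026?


0b1010100000010010. Lowest set bit at position 1

1


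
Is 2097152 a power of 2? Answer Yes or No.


0b1000000000000000000000. Only one bit set => Yes

Yes


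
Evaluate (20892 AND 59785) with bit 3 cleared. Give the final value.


Step 1: 20892 & 59785 = 16776
Step 2: 16776 & ~(1 << 3) = 16768

16768


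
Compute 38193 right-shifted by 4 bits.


0b1001010100110001 >> 4 = 0b100101010011 = 2387

2387


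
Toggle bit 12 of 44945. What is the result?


44945 ^ (1 << 12) = 44945 ^ 4096 = 49041

49041


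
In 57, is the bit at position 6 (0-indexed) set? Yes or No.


0b111001, bit 6 = 0. No

No


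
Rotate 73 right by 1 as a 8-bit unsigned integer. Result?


Rotate 0b1001001 right by 1 (8-bit) = 0b10100100 = 164

164


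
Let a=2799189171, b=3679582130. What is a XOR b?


2799189171 ^ 3679582130 = 2106182401

2106182401


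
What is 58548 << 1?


0b1110010010110100 << 1 = 0b11100100101101000 = 117096

117096


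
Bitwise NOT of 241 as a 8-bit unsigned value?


~0b11110001 = 0b1110 = 14 (8-bit unsigned)

14


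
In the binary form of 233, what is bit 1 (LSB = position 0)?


0b11101001, position 1 = 0

0


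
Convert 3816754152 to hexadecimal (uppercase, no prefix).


3816754152 = E37F0BE8 hex

E37F0BE8


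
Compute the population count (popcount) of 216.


0b11011000 has 4 set bits

4


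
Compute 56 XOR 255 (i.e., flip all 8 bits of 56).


56 ^ 255 = 199

199


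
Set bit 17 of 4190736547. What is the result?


4190736547 | (1 << 17) = 4190736547 | 131072 = 4190867619

4190867619


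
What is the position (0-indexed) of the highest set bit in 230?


0b11100110. Highest set bit at position 7

7


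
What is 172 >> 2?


0b10101100 >> 2 = 0b101011 = 43

43


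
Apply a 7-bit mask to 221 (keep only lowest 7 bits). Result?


221 & 127 = 93

93


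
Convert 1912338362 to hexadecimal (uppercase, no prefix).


1912338362 = 71FBF7BA hex

71FBF7BA


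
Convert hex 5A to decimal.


5A hex = 90 decimal

90


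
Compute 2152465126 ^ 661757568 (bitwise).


0b10000000010011000000001011100110 ^ 0b100111011100011001111010000000 = 0b10100111001111011001110001100110 = 2805832806

2805832806


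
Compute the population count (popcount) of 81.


0b1010001 has 3 set bits

3


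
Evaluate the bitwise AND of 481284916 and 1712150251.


0b11100101011111101001100110100 & 0b1100110000011010101011011101011 = 0b100000011010101001000100000 = 67981856

67981856


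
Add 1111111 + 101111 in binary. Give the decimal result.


1111111 + 101111 = 10101110 = 174

174


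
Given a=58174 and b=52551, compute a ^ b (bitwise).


58174 ^ 52551 = 11897

11897


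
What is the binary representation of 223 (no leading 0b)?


223 = 11011111 in binary

11011111


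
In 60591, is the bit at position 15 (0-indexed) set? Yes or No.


0b1110110010101111, bit 15 = 1. Yes

Yes


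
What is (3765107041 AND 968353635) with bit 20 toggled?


Step 1: 3765107041 & 968353635 = 539156833
Step 2: 539156833 ^ (1 << 20) = 539156833 ^ 1048576 = 540205409

540205409


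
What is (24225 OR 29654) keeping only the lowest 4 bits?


Step 1: 24225 | 29654 = 32759
Step 2: 32759 & 15 = 7

7


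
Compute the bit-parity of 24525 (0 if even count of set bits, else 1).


0b101111111001101 has 11 ones => parity 1

1


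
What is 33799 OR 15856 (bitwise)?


0b1000010000000111 | 0b11110111110000 = 0b1011110111110111 = 48631

48631


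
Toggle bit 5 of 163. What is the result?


163 ^ (1 << 5) = 163 ^ 32 = 131

131


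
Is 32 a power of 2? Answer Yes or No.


0b100000. Only one bit set => Yes

Yes


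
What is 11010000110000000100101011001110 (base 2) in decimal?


11010000110000000100101011001110 in decimal = 3502262990

3502262990


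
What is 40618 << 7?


0b1001111010101010 << 7 = 0b10011110101010100000000 = 5199104

5199104


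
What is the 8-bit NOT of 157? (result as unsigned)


~0b10011101 = 0b1100010 = 98 (8-bit unsigned)

98


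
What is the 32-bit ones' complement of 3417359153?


3417359153 ^ 4294967295 = 877608142

877608142


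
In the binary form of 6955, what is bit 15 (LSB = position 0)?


0b1101100101011, position 15 = 0

0


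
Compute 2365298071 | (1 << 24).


2365298071 | (1 << 24) = 2365298071 | 16777216 = 2382075287

2382075287


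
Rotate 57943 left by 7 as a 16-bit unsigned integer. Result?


Rotate 0b1110001001010111 left by 7 (16-bit) = 0b10101111110001 = 11249

11249


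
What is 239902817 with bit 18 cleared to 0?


239902817 & ~(1 << 18) = 239640673

239640673


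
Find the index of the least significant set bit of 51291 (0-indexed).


0b1100100001011011. Lowest set bit at position 0

0


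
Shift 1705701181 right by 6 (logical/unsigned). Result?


0b1100101101010101110111100111101 >> 6 = 0b1100101101010101110111100 = 26651580

26651580


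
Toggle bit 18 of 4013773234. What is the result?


4013773234 ^ (1 << 18) = 4013773234 ^ 262144 = 4013511090

4013511090


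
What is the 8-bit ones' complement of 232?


232 ^ 255 = 23

23


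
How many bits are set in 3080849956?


0b10110111101000100000101000100100 has 13 set bits

13


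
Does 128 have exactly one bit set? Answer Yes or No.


0b10000000. Only one bit set => Yes

Yes


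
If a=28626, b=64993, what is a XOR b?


28626 ^ 64993 = 37427

37427


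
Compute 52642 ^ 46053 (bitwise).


0b1100110110100010 ^ 0b1011001111100101 = 0b111111001000111 = 32327

32327


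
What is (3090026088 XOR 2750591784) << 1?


Step 1: 3090026088 ^ 2750591784 = 467451200
Step 2: 467451200 << 1 = 934902400

934902400


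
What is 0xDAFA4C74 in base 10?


DAFA4C74 hex = 3673836660 decimal

3673836660


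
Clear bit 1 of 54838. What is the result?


54838 & ~(1 << 1) = 54836

54836


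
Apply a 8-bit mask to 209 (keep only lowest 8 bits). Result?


209 & 255 = 209

209


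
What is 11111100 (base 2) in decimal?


11111100 in decimal = 252

252


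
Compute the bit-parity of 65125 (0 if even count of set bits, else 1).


0b1111111001100101 has 11 ones => parity 1

1


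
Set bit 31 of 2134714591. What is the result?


2134714591 | (1 << 31) = 2134714591 | 2147483648 = 4282198239

4282198239


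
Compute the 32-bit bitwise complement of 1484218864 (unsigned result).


~0b1011000011101110110000111110000 = 0b10100111100010001001111000001111 = 2810748431 (32-bit unsigned)

2810748431


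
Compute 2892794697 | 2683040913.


0b10101100011011001000101101001001 | 0b10011111111010111111010010010001 = 0b10111111111011111111111111011001 = 3220176857

3220176857


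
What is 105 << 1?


0b1101001 << 1 = 0b11010010 = 210

210


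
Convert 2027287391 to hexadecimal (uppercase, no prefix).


2027287391 = 78D5F35F hex

78D5F35F


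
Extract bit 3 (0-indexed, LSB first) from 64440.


0b1111101110111000, position 3 = 1

1


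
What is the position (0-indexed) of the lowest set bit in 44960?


0b1010111110100000. Lowest set bit at position 5

5


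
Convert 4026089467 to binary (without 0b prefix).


4026089467 = 11101111111110010011111111111011 in binary

11101111111110010011111111111011


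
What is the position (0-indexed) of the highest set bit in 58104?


0b1110001011111000. Highest set bit at position 15

15


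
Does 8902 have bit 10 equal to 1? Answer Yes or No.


0b10001011000110, bit 10 = 0. No

No


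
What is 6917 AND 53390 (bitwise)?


0b1101100000101 & 0b1101000010001110 = 0b1000000000100 = 4100

4100


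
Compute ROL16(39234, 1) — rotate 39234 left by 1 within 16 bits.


Rotate 0b1001100101000010 left by 1 (16-bit) = 0b11001010000101 = 12933

12933


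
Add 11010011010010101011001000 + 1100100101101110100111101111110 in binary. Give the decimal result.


11010011010010101011001000 + 1100100101101110100111101111110 = 1101000000001000111101001000110 = 1745123910

1745123910


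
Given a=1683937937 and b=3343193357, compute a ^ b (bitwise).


1683937937 ^ 3343193357 = 2736508828

2736508828


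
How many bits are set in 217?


0b11011001 has 5 set bits

5


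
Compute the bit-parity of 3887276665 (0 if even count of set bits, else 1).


0b11100111101100110010001001111001 has 18 ones => parity 0

0


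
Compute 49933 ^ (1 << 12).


49933 ^ (1 << 12) = 49933 ^ 4096 = 54029

54029


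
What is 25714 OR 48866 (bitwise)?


0b110010001110010 | 0b1011111011100010 = 0b1111111011110010 = 65266

65266


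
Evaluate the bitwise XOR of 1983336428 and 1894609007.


0b1110110001101110100111111101100 ^ 0b1110000111011010111000001101111 = 0b110110110100011111110000011 = 114966403

114966403


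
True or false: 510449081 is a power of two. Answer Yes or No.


0b11110011011001101010110111001. Multiple bits set => No

No


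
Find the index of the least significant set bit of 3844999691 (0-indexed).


0b11100101001011100000101000001011. Lowest set bit at position 0

0


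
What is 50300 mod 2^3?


50300 & 7 = 4

4


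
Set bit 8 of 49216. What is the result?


49216 | (1 << 8) = 49216 | 256 = 49472

49472


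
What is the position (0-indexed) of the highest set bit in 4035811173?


0b11110000100011011001011101100101. Highest set bit at position 31

31


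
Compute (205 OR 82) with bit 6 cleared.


Step 1: 205 | 82 = 223
Step 2: 223 & ~(1 << 6) = 159

159


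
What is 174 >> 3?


0b10101110 >> 3 = 0b10101 = 21

21


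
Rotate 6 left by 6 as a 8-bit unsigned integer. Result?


Rotate 0b110 left by 6 (8-bit) = 0b10000001 = 129

129


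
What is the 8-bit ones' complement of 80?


80 ^ 255 = 175

175


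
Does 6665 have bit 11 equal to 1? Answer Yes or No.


0b1101000001001, bit 11 = 1. Yes

Yes


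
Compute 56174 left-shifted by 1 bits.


0b1101101101101110 << 1 = 0b11011011011011100 = 112348

112348


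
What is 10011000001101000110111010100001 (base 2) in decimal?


10011000001101000110111010100001 in decimal = 2553573025

2553573025


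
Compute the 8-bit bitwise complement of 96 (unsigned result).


~0b1100000 = 0b10011111 = 159 (8-bit unsigned)

159


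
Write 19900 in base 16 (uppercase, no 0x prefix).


19900 = 4DBC hex

4DBC


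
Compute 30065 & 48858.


0b111010101110001 & 0b1011111011011010 = 0b11010001010000 = 13392

13392


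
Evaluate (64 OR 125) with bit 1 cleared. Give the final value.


Step 1: 64 | 125 = 125
Step 2: 125 & ~(1 << 1) = 125

125


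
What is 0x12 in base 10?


12 hex = 18 decimal

18


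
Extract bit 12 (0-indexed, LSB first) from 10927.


0b10101010101111, position 12 = 0

0


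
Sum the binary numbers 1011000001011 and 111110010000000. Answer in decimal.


1011000001011 + 111110010000000 = 1001001010001011 = 37515

37515


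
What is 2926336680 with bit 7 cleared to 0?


2926336680 & ~(1 << 7) = 2926336552

2926336552


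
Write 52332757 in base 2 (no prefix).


52332757 = 11000111101000100011010101 in binary

11000111101000100011010101


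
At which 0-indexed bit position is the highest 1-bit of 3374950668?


0b11001001001010011010100100001100. Highest set bit at position 31

31


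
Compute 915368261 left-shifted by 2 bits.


0b110110100011110110100101000101 << 2 = 0b11011010001111011010010100010100 = 3661473044

3661473044


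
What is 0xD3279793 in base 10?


D3279793 hex = 3542587283 decimal

3542587283


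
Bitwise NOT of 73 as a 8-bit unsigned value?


~0b1001001 = 0b10110110 = 182 (8-bit unsigned)

182


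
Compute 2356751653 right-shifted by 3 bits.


0b10001100011110010010110100100101 >> 3 = 0b10001100011110010010110100100 = 294593956

294593956


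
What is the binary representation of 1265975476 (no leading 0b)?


1265975476 = 1001011011101010100000010110100 in binary

1001011011101010100000010110100


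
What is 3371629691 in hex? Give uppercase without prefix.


3371629691 = C8F6FC7B hex

C8F6FC7B


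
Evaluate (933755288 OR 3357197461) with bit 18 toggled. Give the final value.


Step 1: 933755288 | 3357197461 = 4290772381
Step 2: 4290772381 ^ (1 << 18) = 4290772381 ^ 262144 = 4290510237

4290510237


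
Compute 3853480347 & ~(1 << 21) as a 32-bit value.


3853480347 & ~(1 << 21) = 3851383195

3851383195


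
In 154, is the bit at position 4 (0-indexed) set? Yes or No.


0b10011010, bit 4 = 1. Yes

Yes


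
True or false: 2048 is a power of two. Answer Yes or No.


0b100000000000. Only one bit set => Yes

Yes


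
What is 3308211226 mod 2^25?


3308211226 & 33554431 = 19876890

19876890


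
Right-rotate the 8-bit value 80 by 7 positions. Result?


Rotate 0b1010000 right by 7 (8-bit) = 0b10100000 = 160

160


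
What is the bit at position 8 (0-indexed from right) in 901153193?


0b110101101101101000000110101001, position 8 = 1

1


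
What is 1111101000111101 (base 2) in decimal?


1111101000111101 in decimal = 64061

64061


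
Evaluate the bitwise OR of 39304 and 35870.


0b1001100110001000 | 0b1000110000011110 = 0b1001110110011110 = 40350

40350


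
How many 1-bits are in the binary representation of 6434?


0b1100100100010 has 5 set bits

5


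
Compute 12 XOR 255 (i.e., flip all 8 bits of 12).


12 ^ 255 = 243

243


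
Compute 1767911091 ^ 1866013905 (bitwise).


0b1101001011000000010111010110011 ^ 0b1101111001110010001110011010001 = 0b110010110010011001001100010 = 106508898

106508898


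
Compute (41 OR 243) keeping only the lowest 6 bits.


Step 1: 41 | 243 = 251
Step 2: 251 & 63 = 59

59


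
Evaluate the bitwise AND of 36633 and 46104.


0b1000111100011001 & 0b1011010000011000 = 0b1000010000011000 = 33816

33816


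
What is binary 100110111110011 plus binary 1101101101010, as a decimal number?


100110111110011 + 1101101101010 = 110100101011101 = 26973

26973


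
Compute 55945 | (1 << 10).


55945 | (1 << 10) = 55945 | 1024 = 56969

56969


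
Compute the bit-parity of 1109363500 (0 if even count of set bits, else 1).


0b1000010000111111000101100101100 has 14 ones => parity 0

0


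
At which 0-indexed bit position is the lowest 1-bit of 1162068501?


0b1000101010000111100001000010101. Lowest set bit at position 0

0


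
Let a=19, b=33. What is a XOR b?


19 ^ 33 = 50

50


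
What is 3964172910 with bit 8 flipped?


3964172910 ^ (1 << 8) = 3964172910 ^ 256 = 3964173166

3964173166


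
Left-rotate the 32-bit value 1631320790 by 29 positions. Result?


Rotate 0b1100001001110111111101011010110 left by 29 (32-bit) = 0b11001100001001110111111101011010 = 3425140570

3425140570


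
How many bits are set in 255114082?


0b1111001101001011101101100010 has 16 set bits

16


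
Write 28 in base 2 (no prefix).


28 = 11100 in binary

11100


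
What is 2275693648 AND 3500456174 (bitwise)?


0b10000111101001000101010001010000 & 0b11010000101001001011100011101110 = 0b10000000101001000001000001000000 = 2158235712

2158235712


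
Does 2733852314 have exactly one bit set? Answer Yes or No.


0b10100010111100110100011010011010. Multiple bits set => No

No


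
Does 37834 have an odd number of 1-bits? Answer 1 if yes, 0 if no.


0b1001001111001010 has 8 ones => parity 0

0


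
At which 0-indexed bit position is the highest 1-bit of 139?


0b10001011. Highest set bit at position 7

7


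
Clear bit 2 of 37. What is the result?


37 & ~(1 << 2) = 33

33


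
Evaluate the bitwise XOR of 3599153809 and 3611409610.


0b11010110100001101011101010010001 ^ 0b11010111010000011011110011001010 = 0b1110001110000011001011011 = 29820507

29820507


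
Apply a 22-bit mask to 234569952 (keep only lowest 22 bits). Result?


234569952 & 4194303 = 3883232

3883232


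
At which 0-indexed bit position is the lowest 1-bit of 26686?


0b110100000111110. Lowest set bit at position 1

1


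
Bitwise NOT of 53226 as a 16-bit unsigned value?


~0b1100111111101010 = 0b11000000010101 = 12309 (16-bit unsigned)

12309


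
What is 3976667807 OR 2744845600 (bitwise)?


0b11101101000001110010001010011111 | 0b10100011100110110000010100100000 = 0b11101111100111110010011110111111 = 4020185023

4020185023


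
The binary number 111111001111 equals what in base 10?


111111001111 in decimal = 4047

4047


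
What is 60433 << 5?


0b1110110000010001 << 5 = 0b111011000001000100000 = 1933856

1933856


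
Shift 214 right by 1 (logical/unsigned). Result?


0b11010110 >> 1 = 0b1101011 = 107

107


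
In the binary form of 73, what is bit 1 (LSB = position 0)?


0b1001001, position 1 = 0

0


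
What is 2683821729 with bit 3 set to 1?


2683821729 | (1 << 3) = 2683821729 | 8 = 2683821737

2683821737


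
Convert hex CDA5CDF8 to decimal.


CDA5CDF8 hex = 3450195448 decimal

3450195448


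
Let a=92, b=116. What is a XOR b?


92 ^ 116 = 40

40


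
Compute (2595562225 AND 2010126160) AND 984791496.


Step 1: 2595562225 & 2010126160 = 311427664
Step 2: 311427664 & 984791496 = 311427136

311427136


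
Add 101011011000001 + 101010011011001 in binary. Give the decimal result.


101011011000001 + 101010011011001 = 1010101110011010 = 43930

43930


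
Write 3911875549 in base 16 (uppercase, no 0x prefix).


3911875549 = E92A7BDD hex

E92A7BDD


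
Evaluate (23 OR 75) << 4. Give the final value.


Step 1: 23 | 75 = 95
Step 2: 95 << 4 = 1520

1520


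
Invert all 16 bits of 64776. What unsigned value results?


64776 ^ 65535 = 759

759


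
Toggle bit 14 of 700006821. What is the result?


700006821 ^ (1 << 14) = 700006821 ^ 16384 = 699990437

699990437


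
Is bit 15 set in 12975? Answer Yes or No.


0b11001010101111, bit 15 = 0. No

No


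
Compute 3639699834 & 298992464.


0b11011000111100010110100101111010 & 0b10001110100100100001101010000 = 0b10000110100000100000101010000 = 282083664

282083664


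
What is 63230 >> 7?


0b1111011011111110 >> 7 = 0b111101101 = 493

493


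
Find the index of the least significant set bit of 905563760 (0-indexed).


0b110101111110011100111001110000. Lowest set bit at position 4

4


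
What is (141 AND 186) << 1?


Step 1: 141 & 186 = 136
Step 2: 136 << 1 = 272

272


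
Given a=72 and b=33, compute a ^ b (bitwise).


72 ^ 33 = 105

105


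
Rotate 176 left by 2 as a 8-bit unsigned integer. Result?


Rotate 0b10110000 left by 2 (8-bit) = 0b11000010 = 194

194


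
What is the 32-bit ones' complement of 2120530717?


2120530717 ^ 4294967295 = 2174436578

2174436578


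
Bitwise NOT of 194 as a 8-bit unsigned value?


~0b11000010 = 0b111101 = 61 (8-bit unsigned)

61


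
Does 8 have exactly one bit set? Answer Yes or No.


0b1000. Only one bit set => Yes

Yes
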